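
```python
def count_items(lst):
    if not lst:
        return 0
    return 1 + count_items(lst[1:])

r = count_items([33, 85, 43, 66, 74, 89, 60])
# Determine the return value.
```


count_items([33, 85, 43, 66, 74, 89, 60])
= 1 + count_items([85, 43, 66, 74, 89, 60])
= 1 + 1 + count_items([43, 66, 74, 89, 60])
= 1 + 1 + 1 + count_items([66, 74, 89, 60])
= 1 + 1 + 1 + 1 + count_items([74, 89, 60])
= 1 + 1 + 1 + 1 + 1 + count_items([89, 60])
= 1 + 1 + 1 + 1 + 1 + 1 + count_items([60])
= 1 + 1 + 1 + 1 + 1 + 1 + 1 + count_items([])
= 1 + 1 + 1 + 1 + 1 + 1 + 1 + 0
= 7


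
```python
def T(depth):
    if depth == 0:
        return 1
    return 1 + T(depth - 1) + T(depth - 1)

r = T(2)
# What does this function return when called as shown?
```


T(2)
= 1 + T(1) + T(1)
= 1 + 2 * T(1)
T(k) = 2^(k+1) - 1
T(0) = 1
T(1) = 3
T(2) = 7
T(2) = 2^3 - 1 = 7


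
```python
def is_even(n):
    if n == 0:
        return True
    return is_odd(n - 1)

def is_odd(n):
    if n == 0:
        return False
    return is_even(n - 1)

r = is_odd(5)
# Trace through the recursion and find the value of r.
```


is_odd(5)
= is_even(4)
= is_odd(3)
= is_even(2)
= is_odd(1)
= is_even(0)
n == 0: return True
= True


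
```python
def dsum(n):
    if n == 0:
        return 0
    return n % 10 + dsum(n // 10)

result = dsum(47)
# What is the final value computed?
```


dsum(47)
= 7 + dsum(4)
= 7 + 4 + dsum(0)
= 7 + 4 + 0
= 11


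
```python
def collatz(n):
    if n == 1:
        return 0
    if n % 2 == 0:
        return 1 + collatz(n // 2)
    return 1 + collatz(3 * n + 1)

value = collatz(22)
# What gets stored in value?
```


collatz(22)
22 is even -> collatz(11)
11 is odd -> 3*11+1 = 34 -> collatz(34)
34 is even -> collatz(17)
17 is odd -> 3*17+1 = 52 -> collatz(52)
52 is even -> collatz(26)
26 is even -> collatz(13)
13 is odd -> 3*13+1 = 40 -> collatz(40)
40 is even -> collatz(20)
20 is even -> collatz(10)
10 is even -> collatz(5)
5 is odd -> 3*5+1 = 16 -> collatz(16)
16 is even -> collatz(8)
8 is even -> collatz(4)
4 is even -> collatz(2)
2 is even -> collatz(1)
Reached 1 after 15 steps
= 15


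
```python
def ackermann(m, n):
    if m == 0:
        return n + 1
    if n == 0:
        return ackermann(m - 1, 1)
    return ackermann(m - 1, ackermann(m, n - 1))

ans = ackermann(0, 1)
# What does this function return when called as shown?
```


ackermann(0, 1)
m == 0: return 1 + 1 = 2
= 2


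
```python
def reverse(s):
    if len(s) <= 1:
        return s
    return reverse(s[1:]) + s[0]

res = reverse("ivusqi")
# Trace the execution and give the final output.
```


reverse("ivusqi")
= reverse("vusqi") + "i"
= reverse("usqi") + "v" + "i"
= reverse("sqi") + "u" + "v" + "i"
= reverse("qi") + "s" + "u" + "v" + "i"
= reverse("i") + "q" + "s" + "u" + "v" + "i"
= "i" + "q" + "s" + "u" + "v" + "i"
= "iqsuvi"


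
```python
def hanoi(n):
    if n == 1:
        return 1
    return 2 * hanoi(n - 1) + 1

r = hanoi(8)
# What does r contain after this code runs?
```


hanoi(8)
= 2 * hanoi(7) + 1
= 2 * (2 * hanoi(6) + 1) + 1
= 2 * (2 * (2 * hanoi(5) + 1) + 1) + 1
= 2 * (2 * (2 * (2 * hanoi(4) + 1) + 1) + 1) + 1
= 2 * (2 * (2 * (2 * (2 * hanoi(3) + 1) + 1) + 1) + 1) + 1
= 2 * (2 * (2 * (2 * (2 * (2 * hanoi(2) + 1) + 1) + 1) + 1) + 1) + 1
= 2 * (2 * (2 * (2 * (2 * (2 * (2 * hanoi(1) + 1) + 1) + 1) + 1) + 1) + 1) + 1
Now compute bottom-up:
hanoi(1) = 1
hanoi(2) = 2 * 1 + 1 = 3
hanoi(3) = 2 * 3 + 1 = 7
hanoi(4) = 2 * 7 + 1 = 15
hanoi(5) = 2 * 15 + 1 = 31
hanoi(6) = 2 * 31 + 1 = 63
hanoi(7) = 2 * 63 + 1 = 127
hanoi(8) = 2 * 127 + 1 = 255
= 255


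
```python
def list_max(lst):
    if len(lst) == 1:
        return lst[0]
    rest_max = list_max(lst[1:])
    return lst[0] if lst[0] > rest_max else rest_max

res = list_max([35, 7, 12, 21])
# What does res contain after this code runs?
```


list_max([35, 7, 12, 21])
= compare 35 with list_max([7, 12, 21])
= compare 7 with list_max([12, 21])
= compare 12 with list_max([21])
Base: list_max([21]) = 21
compare 12 with 21: max = 21
compare 7 with 21: max = 21
compare 35 with 21: max = 35
= 35


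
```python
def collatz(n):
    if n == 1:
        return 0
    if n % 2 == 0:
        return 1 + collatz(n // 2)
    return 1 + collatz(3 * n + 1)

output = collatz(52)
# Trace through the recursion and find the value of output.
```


collatz(52)
52 is even -> collatz(26)
26 is even -> collatz(13)
13 is odd -> 3*13+1 = 40 -> collatz(40)
40 is even -> collatz(20)
20 is even -> collatz(10)
10 is even -> collatz(5)
5 is odd -> 3*5+1 = 16 -> collatz(16)
16 is even -> collatz(8)
8 is even -> collatz(4)
4 is even -> collatz(2)
2 is even -> collatz(1)
Reached 1 after 11 steps
= 11


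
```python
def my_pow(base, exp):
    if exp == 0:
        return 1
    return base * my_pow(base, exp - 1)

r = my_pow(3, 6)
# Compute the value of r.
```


my_pow(3, 6)
= 3 * my_pow(3, 5)
= 3 * 3 * my_pow(3, 4)
= 3 * 3 * 3 * my_pow(3, 3)
= 3 * 3 * 3 * 3 * my_pow(3, 2)
= 3 * 3 * 3 * 3 * 3 * my_pow(3, 1)
= 3 * 3 * 3 * 3 * 3 * 3 * my_pow(3, 0)
= 3 * 3 * 3 * 3 * 3 * 3 * 1
= 729


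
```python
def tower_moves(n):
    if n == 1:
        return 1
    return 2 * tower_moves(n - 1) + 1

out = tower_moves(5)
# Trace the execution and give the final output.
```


tower_moves(5)
= 2 * tower_moves(4) + 1
= 2 * (2 * tower_moves(3) + 1) + 1
= 2 * (2 * (2 * tower_moves(2) + 1) + 1) + 1
= 2 * (2 * (2 * (2 * tower_moves(1) + 1) + 1) + 1) + 1
Now compute bottom-up:
tower_moves(1) = 1
tower_moves(2) = 2 * 1 + 1 = 3
tower_moves(3) = 2 * 3 + 1 = 7
tower_moves(4) = 2 * 7 + 1 = 15
tower_moves(5) = 2 * 15 + 1 = 31
= 31


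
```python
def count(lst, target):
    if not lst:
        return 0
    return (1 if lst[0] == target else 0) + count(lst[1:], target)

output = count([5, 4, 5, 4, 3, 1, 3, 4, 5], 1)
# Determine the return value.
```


count([5, 4, 5, 4, 3, 1, 3, 4, 5], 1)
lst[0]=5 != 1: 0 + count([4, 5, 4, 3, 1, 3, 4, 5], 1)
lst[0]=4 != 1: 0 + count([5, 4, 3, 1, 3, 4, 5], 1)
lst[0]=5 != 1: 0 + count([4, 3, 1, 3, 4, 5], 1)
lst[0]=4 != 1: 0 + count([3, 1, 3, 4, 5], 1)
lst[0]=3 != 1: 0 + count([1, 3, 4, 5], 1)
lst[0]=1 == 1: 1 + count([3, 4, 5], 1)
lst[0]=3 != 1: 0 + count([4, 5], 1)
lst[0]=4 != 1: 0 + count([5], 1)
lst[0]=5 != 1: 0 + count([], 1)
= 1


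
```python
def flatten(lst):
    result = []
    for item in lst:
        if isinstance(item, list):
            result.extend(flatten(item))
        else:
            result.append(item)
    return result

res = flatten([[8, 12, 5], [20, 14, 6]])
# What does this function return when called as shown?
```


flatten([[8, 12, 5], [20, 14, 6]])
Processing each element:
  [8, 12, 5] is a list -> flatten recursively -> [8, 12, 5]
  [20, 14, 6] is a list -> flatten recursively -> [20, 14, 6]
= [8, 12, 5, 20, 14, 6]


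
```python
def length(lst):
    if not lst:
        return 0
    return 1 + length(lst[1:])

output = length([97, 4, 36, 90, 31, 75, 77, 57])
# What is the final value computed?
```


length([97, 4, 36, 90, 31, 75, 77, 57])
= 1 + length([4, 36, 90, 31, 75, 77, 57])
= 1 + 1 + length([36, 90, 31, 75, 77, 57])
= 1 + 1 + 1 + length([90, 31, 75, 77, 57])
= 1 + 1 + 1 + 1 + length([31, 75, 77, 57])
= 1 + 1 + 1 + 1 + 1 + length([75, 77, 57])
= 1 + 1 + 1 + 1 + 1 + 1 + length([77, 57])
= 1 + 1 + 1 + 1 + 1 + 1 + 1 + length([57])
= 1 + 1 + 1 + 1 + 1 + 1 + 1 + 1 + length([])
= 1 + 1 + 1 + 1 + 1 + 1 + 1 + 1 + 0
= 8


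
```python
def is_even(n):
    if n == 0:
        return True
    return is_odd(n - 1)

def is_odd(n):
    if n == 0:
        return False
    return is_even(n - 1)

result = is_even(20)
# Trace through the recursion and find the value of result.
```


is_even(20)
= is_odd(19)
= is_even(18)
= is_odd(17)
= is_even(16)
= is_odd(15)
= is_even(14)
= is_odd(13)
= is_even(12)
= is_odd(11)
= is_even(10)
= is_odd(9)
= is_even(8)
= is_odd(7)
= is_even(6)
= is_odd(5)
= is_even(4)
= is_odd(3)
= is_even(2)
= is_odd(1)
= is_even(0)
n == 0: return True
= True


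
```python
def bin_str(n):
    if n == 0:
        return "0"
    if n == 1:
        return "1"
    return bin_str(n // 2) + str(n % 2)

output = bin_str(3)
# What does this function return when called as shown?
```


bin_str(3)
= bin_str(1) + "1"
= "1" + "1"
= "11"


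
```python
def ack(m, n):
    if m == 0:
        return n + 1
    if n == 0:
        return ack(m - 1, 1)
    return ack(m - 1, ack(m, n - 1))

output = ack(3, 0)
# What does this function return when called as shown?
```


ack(3, 0)
n == 0: return ack(2, 1)
= ack(2, 1) = 5
= 5


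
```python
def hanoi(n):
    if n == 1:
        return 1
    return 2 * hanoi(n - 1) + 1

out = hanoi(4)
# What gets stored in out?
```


hanoi(4)
= 2 * hanoi(3) + 1
= 2 * (2 * hanoi(2) + 1) + 1
= 2 * (2 * (2 * hanoi(1) + 1) + 1) + 1
Now compute bottom-up:
hanoi(1) = 1
hanoi(2) = 2 * 1 + 1 = 3
hanoi(3) = 2 * 3 + 1 = 7
hanoi(4) = 2 * 7 + 1 = 15
= 15


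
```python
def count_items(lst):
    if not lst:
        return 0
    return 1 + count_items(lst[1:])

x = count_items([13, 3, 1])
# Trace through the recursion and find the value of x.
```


count_items([13, 3, 1])
= 1 + count_items([3, 1])
= 1 + 1 + count_items([1])
= 1 + 1 + 1 + count_items([])
= 1 + 1 + 1 + 0
= 3


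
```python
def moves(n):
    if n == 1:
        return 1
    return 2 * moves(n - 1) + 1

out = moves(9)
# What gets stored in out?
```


moves(9)
= 2 * moves(8) + 1
= 2 * (2 * moves(7) + 1) + 1
= 2 * (2 * (2 * moves(6) + 1) + 1) + 1
= 2 * (2 * (2 * (2 * moves(5) + 1) + 1) + 1) + 1
= 2 * (2 * (2 * (2 * (2 * moves(4) + 1) + 1) + 1) + 1) + 1
= 2 * (2 * (2 * (2 * (2 * (2 * moves(3) + 1) + 1) + 1) + 1) + 1) + 1
= 2 * (2 * (2 * (2 * (2 * (2 * (2 * moves(2) + 1) + 1) + 1) + 1) + 1) + 1) + 1
= 2 * (2 * (2 * (2 * (2 * (2 * (2 * (2 * moves(1) + 1) + 1) + 1) + 1) + 1) + 1) + 1) + 1
Now compute bottom-up:
moves(1) = 1
moves(2) = 2 * 1 + 1 = 3
moves(3) = 2 * 3 + 1 = 7
moves(4) = 2 * 7 + 1 = 15
moves(5) = 2 * 15 + 1 = 31
moves(6) = 2 * 31 + 1 = 63
moves(7) = 2 * 63 + 1 = 127
moves(8) = 2 * 127 + 1 = 255
moves(9) = 2 * 255 + 1 = 511
= 511


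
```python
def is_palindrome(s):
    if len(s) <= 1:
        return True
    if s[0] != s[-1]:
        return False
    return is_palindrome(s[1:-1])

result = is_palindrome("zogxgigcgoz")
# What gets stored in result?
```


is_palindrome("zogxgigcgoz")
"zogxgigcgoz": s[0]='z' == s[-1]='z' -> is_palindrome("ogxgigcgo")
"ogxgigcgo": s[0]='o' == s[-1]='o' -> is_palindrome("gxgigcg")
"gxgigcg": s[0]='g' == s[-1]='g' -> is_palindrome("xgigc")
"xgigc": s[0]='x' != s[-1]='c' -> False
= False


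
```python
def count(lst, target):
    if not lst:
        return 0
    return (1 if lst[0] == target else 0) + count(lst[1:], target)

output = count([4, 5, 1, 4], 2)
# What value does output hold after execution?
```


count([4, 5, 1, 4], 2)
lst[0]=4 != 2: 0 + count([5, 1, 4], 2)
lst[0]=5 != 2: 0 + count([1, 4], 2)
lst[0]=1 != 2: 0 + count([4], 2)
lst[0]=4 != 2: 0 + count([], 2)
= 0


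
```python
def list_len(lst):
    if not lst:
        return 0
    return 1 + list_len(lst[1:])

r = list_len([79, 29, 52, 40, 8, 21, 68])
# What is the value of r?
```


list_len([79, 29, 52, 40, 8, 21, 68])
= 1 + list_len([29, 52, 40, 8, 21, 68])
= 1 + 1 + list_len([52, 40, 8, 21, 68])
= 1 + 1 + 1 + list_len([40, 8, 21, 68])
= 1 + 1 + 1 + 1 + list_len([8, 21, 68])
= 1 + 1 + 1 + 1 + 1 + list_len([21, 68])
= 1 + 1 + 1 + 1 + 1 + 1 + list_len([68])
= 1 + 1 + 1 + 1 + 1 + 1 + 1 + list_len([])
= 1 + 1 + 1 + 1 + 1 + 1 + 1 + 0
= 7


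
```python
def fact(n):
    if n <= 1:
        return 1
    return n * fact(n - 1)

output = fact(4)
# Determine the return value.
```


fact(4)
= 4 * fact(3)
= 4 * 3 * fact(2)
= 4 * 3 * 2 * fact(1)
= 4 * 3 * 2 * 1
= 24


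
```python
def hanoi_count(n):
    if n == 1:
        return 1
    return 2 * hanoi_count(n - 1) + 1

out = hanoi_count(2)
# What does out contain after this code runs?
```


hanoi_count(2)
= 2 * hanoi_count(1) + 1
Now compute bottom-up:
hanoi_count(1) = 1
hanoi_count(2) = 2 * 1 + 1 = 3
= 3


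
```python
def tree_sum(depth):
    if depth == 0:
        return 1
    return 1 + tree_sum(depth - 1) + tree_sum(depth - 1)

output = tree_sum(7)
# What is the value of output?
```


tree_sum(7)
= 1 + tree_sum(6) + tree_sum(6)
= 1 + 2 * tree_sum(6)
tree_sum(k) = 2^(k+1) - 1
tree_sum(0) = 1
tree_sum(1) = 3
tree_sum(2) = 7
tree_sum(3) = 15
tree_sum(4) = 31
tree_sum(7) = 2^8 - 1 = 255


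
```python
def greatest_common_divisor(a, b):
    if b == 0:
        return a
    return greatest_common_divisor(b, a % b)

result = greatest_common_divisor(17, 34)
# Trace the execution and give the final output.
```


greatest_common_divisor(17, 34)
= greatest_common_divisor(34, 17 % 34) = greatest_common_divisor(34, 17)
= greatest_common_divisor(17, 34 % 17) = greatest_common_divisor(17, 0)
b == 0, return a = 17


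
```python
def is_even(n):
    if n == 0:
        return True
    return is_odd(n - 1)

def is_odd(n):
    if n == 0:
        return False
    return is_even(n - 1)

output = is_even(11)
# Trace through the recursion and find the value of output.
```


is_even(11)
= is_odd(10)
= is_even(9)
= is_odd(8)
= is_even(7)
= is_odd(6)
= is_even(5)
= is_odd(4)
= is_even(3)
= is_odd(2)
= is_even(1)
= is_odd(0)
n == 0: return False
= False


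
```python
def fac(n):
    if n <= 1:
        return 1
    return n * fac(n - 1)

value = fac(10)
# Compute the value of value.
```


fac(10)
= 10 * fac(9)
= 10 * 9 * fac(8)
= 10 * 9 * 8 * fac(7)
= 10 * 9 * 8 * 7 * fac(6)
= 10 * 9 * 8 * 7 * 6 * fac(5)
= 10 * 9 * 8 * 7 * 6 * 5 * fac(4)
= 10 * 9 * 8 * 7 * 6 * 5 * 4 * fac(3)
= 10 * 9 * 8 * 7 * 6 * 5 * 4 * 3 * fac(2)
= 10 * 9 * 8 * 7 * 6 * 5 * 4 * 3 * 2 * fac(1)
= 10 * 9 * 8 * 7 * 6 * 5 * 4 * 3 * 2 * 1
= 3628800


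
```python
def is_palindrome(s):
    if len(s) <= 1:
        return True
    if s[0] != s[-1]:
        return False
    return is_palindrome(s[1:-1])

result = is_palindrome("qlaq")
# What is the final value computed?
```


is_palindrome("qlaq")
"qlaq": s[0]='q' == s[-1]='q' -> is_palindrome("la")
"la": s[0]='l' != s[-1]='a' -> False
= False


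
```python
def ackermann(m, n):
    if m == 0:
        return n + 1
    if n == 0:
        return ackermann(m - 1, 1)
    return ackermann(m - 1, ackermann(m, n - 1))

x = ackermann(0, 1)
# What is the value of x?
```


ackermann(0, 1)
m == 0: return 1 + 1 = 2
= 2


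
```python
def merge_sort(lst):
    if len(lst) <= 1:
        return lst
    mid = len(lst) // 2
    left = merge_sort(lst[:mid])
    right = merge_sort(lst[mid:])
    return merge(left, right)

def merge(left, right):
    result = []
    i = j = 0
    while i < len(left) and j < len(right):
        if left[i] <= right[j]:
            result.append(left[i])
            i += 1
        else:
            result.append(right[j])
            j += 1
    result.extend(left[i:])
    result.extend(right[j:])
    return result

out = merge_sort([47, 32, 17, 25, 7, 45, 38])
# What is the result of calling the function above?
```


merge_sort([47, 32, 17, 25, 7, 45, 38])
Split into [47, 32, 17] and [25, 7, 45, 38]
Left sorted: [17, 32, 47]
Right sorted: [7, 25, 38, 45]
Merge [17, 32, 47] and [7, 25, 38, 45]
= [7, 17, 25, 32, 38, 45, 47]


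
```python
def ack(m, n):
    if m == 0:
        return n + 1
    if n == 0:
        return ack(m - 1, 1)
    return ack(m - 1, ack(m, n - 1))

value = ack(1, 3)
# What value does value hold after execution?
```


ack(1, 3)
= ack(0, ack(1, 2))
First compute ack(1, 2) = 4
= ack(0, 4)
= 5


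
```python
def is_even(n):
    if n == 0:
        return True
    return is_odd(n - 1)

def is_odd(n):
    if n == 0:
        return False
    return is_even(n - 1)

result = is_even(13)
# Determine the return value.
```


is_even(13)
= is_odd(12)
= is_even(11)
= is_odd(10)
= is_even(9)
= is_odd(8)
= is_even(7)
= is_odd(6)
= is_even(5)
= is_odd(4)
= is_even(3)
= is_odd(2)
= is_even(1)
= is_odd(0)
n == 0: return False
= False


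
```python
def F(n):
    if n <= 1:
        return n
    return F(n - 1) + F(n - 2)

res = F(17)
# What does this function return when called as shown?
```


F(17)
= F(16) + F(15)
= (F(15) + F(14)) + F(15)
Computing bottom-up: F(0)=0, F(1)=1, F(2)=1, F(3)=2, F(4)=3, F(5)=5, F(6)=8, F(7)=13, F(8)=21, F(9)=34, F(10)=55, F(11)=89, F(12)=144, F(13)=233, F(14)=377, F(15)=610, F(16)=987, F(17)=1597
= 1597


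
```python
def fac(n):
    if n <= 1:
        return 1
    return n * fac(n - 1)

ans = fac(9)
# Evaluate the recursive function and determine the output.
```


fac(9)
= 9 * fac(8)
= 9 * 8 * fac(7)
= 9 * 8 * 7 * fac(6)
= 9 * 8 * 7 * 6 * fac(5)
= 9 * 8 * 7 * 6 * 5 * fac(4)
= 9 * 8 * 7 * 6 * 5 * 4 * fac(3)
= 9 * 8 * 7 * 6 * 5 * 4 * 3 * fac(2)
= 9 * 8 * 7 * 6 * 5 * 4 * 3 * 2 * fac(1)
= 9 * 8 * 7 * 6 * 5 * 4 * 3 * 2 * 1
= 362880


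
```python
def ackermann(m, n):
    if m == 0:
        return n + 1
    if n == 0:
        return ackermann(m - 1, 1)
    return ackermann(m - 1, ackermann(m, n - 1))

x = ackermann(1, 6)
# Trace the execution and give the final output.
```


ackermann(1, 6)
= ackermann(0, ackermann(1, 5))
First compute ackermann(1, 5) = 7
= ackermann(0, 7)
= 8


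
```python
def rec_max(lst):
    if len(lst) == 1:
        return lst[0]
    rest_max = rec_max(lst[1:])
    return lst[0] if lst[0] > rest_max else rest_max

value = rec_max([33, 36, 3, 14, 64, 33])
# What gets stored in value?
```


rec_max([33, 36, 3, 14, 64, 33])
= compare 33 with rec_max([36, 3, 14, 64, 33])
= compare 36 with rec_max([3, 14, 64, 33])
= compare 3 with rec_max([14, 64, 33])
= compare 14 with rec_max([64, 33])
= compare 64 with rec_max([33])
Base: rec_max([33]) = 33
compare 64 with 33: max = 64
compare 14 with 64: max = 64
compare 3 with 64: max = 64
compare 36 with 64: max = 64
compare 33 with 64: max = 64
= 64


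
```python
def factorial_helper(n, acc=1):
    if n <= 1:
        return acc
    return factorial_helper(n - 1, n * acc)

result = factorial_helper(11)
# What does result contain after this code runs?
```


factorial_helper(11, 1)
= factorial_helper(10, 11 * 1) = factorial_helper(10, 11)
= factorial_helper(9, 10 * 11) = factorial_helper(9, 110)
= factorial_helper(8, 9 * 110) = factorial_helper(8, 990)
= factorial_helper(7, 8 * 990) = factorial_helper(7, 7920)
= factorial_helper(6, 7 * 7920) = factorial_helper(6, 55440)
= factorial_helper(5, 6 * 55440) = factorial_helper(5, 332640)
= factorial_helper(4, 5 * 332640) = factorial_helper(4, 1663200)
= factorial_helper(3, 4 * 1663200) = factorial_helper(3, 6652800)
= factorial_helper(2, 3 * 6652800) = factorial_helper(2, 19958400)
= factorial_helper(1, 2 * 19958400) = factorial_helper(1, 39916800)
n <= 1, return acc = 39916800


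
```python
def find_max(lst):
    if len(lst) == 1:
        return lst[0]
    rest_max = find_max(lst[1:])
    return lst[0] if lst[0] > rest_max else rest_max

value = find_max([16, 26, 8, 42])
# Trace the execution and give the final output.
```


find_max([16, 26, 8, 42])
= compare 16 with find_max([26, 8, 42])
= compare 26 with find_max([8, 42])
= compare 8 with find_max([42])
Base: find_max([42]) = 42
compare 8 with 42: max = 42
compare 26 with 42: max = 42
compare 16 with 42: max = 42
= 42


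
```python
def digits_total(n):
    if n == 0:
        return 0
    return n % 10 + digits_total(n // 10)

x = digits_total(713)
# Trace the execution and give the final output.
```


digits_total(713)
= 3 + digits_total(71)
= 3 + 1 + digits_total(7)
= 3 + 1 + 7 + digits_total(0)
= 3 + 1 + 7 + 0
= 11


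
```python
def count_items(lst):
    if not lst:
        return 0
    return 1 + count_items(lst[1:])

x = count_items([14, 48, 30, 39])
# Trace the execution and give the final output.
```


count_items([14, 48, 30, 39])
= 1 + count_items([48, 30, 39])
= 1 + 1 + count_items([30, 39])
= 1 + 1 + 1 + count_items([39])
= 1 + 1 + 1 + 1 + count_items([])
= 1 + 1 + 1 + 1 + 0
= 4


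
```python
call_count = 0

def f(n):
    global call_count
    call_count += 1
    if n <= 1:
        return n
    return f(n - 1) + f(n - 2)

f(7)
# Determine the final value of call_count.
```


f(7) calls f(6) and f(5); each non-base call branches into two more.
Let C(k) = total number of calls made by f(k), including the call to f(k) itself.
Base cases: C(0) = 1, C(1) = 1
Recurrence: C(k) = 1 + C(k-1) + C(k-2)
  C(2) = 1 + C(1) + C(0) = 1 + 1 + 1 = 3
  C(3) = 1 + C(2) + C(1) = 1 + 3 + 1 = 5
  C(4) = 1 + C(3) + C(2) = 1 + 5 + 3 = 9
  C(5) = 1 + C(4) + C(3) = 1 + 9 + 5 = 15
  C(6) = 1 + C(5) + C(4) = 1 + 15 + 9 = 25
  C(7) = 1 + C(6) + C(5) = 1 + 25 + 15 = 41
Total calls = C(7) = 41


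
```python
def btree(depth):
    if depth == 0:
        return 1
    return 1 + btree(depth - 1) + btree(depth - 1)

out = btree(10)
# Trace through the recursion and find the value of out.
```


btree(10)
= 1 + btree(9) + btree(9)
= 1 + 2 * btree(9)
btree(k) = 2^(k+1) - 1
btree(0) = 1
btree(1) = 3
btree(2) = 7
btree(3) = 15
btree(4) = 31
btree(10) = 2^11 - 1 = 2047


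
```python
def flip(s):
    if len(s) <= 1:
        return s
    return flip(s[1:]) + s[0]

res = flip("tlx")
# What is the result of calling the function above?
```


flip("tlx")
= flip("lx") + "t"
= flip("x") + "l" + "t"
= "x" + "l" + "t"
= "xlt"


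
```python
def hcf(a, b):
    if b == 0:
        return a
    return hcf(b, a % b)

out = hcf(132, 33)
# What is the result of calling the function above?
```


hcf(132, 33)
= hcf(33, 132 % 33) = hcf(33, 0)
b == 0, return a = 33


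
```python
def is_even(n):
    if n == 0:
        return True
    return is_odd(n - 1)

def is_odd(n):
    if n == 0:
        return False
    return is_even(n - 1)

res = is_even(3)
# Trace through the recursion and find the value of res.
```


is_even(3)
= is_odd(2)
= is_even(1)
= is_odd(0)
n == 0: return False
= False


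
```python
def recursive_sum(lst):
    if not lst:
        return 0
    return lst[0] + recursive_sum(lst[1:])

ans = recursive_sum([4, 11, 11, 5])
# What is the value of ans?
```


recursive_sum([4, 11, 11, 5])
= 4 + recursive_sum([11, 11, 5])
= 4 + 11 + recursive_sum([11, 5])
= 4 + 11 + 11 + recursive_sum([5])
= 4 + 11 + 11 + 5 + recursive_sum([])
= 4 + 11 + 11 + 5 + 0
= 31


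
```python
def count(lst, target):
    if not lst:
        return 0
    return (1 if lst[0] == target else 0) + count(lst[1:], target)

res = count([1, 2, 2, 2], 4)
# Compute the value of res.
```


count([1, 2, 2, 2], 4)
lst[0]=1 != 4: 0 + count([2, 2, 2], 4)
lst[0]=2 != 4: 0 + count([2, 2], 4)
lst[0]=2 != 4: 0 + count([2], 4)
lst[0]=2 != 4: 0 + count([], 4)
= 0


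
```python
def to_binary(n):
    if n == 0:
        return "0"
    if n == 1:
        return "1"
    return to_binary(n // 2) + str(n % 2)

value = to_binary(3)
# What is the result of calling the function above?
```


to_binary(3)
= to_binary(1) + "1"
= "1" + "1"
= "11"


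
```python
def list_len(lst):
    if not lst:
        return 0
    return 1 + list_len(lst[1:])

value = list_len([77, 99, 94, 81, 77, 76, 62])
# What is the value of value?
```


list_len([77, 99, 94, 81, 77, 76, 62])
= 1 + list_len([99, 94, 81, 77, 76, 62])
= 1 + 1 + list_len([94, 81, 77, 76, 62])
= 1 + 1 + 1 + list_len([81, 77, 76, 62])
= 1 + 1 + 1 + 1 + list_len([77, 76, 62])
= 1 + 1 + 1 + 1 + 1 + list_len([76, 62])
= 1 + 1 + 1 + 1 + 1 + 1 + list_len([62])
= 1 + 1 + 1 + 1 + 1 + 1 + 1 + list_len([])
= 1 + 1 + 1 + 1 + 1 + 1 + 1 + 0
= 7


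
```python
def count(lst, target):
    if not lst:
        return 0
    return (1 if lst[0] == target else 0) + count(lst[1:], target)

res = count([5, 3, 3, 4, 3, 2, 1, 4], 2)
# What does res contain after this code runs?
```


count([5, 3, 3, 4, 3, 2, 1, 4], 2)
lst[0]=5 != 2: 0 + count([3, 3, 4, 3, 2, 1, 4], 2)
lst[0]=3 != 2: 0 + count([3, 4, 3, 2, 1, 4], 2)
lst[0]=3 != 2: 0 + count([4, 3, 2, 1, 4], 2)
lst[0]=4 != 2: 0 + count([3, 2, 1, 4], 2)
lst[0]=3 != 2: 0 + count([2, 1, 4], 2)
lst[0]=2 == 2: 1 + count([1, 4], 2)
lst[0]=1 != 2: 0 + count([4], 2)
lst[0]=4 != 2: 0 + count([], 2)
= 1


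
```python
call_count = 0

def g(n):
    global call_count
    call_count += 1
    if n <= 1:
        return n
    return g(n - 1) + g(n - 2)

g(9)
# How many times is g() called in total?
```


g(9) calls g(8) and g(7); each non-base call branches into two more.
Let C(k) = total number of calls made by g(k), including the call to g(k) itself.
Base cases: C(0) = 1, C(1) = 1
Recurrence: C(k) = 1 + C(k-1) + C(k-2)
  C(2) = 1 + C(1) + C(0) = 1 + 1 + 1 = 3
  C(3) = 1 + C(2) + C(1) = 1 + 3 + 1 = 5
  C(4) = 1 + C(3) + C(2) = 1 + 5 + 3 = 9
  C(5) = 1 + C(4) + C(3) = 1 + 9 + 5 = 15
  C(6) = 1 + C(5) + C(4) = 1 + 15 + 9 = 25
  C(7) = 1 + C(6) + C(5) = 1 + 25 + 15 = 41
  C(8) = 1 + C(7) + C(6) = 1 + 41 + 25 = 67
  C(9) = 1 + C(8) + C(7) = 1 + 67 + 41 = 109
Total calls = C(9) = 109


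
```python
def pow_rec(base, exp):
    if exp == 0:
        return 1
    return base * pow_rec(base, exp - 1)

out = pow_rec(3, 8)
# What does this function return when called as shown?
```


pow_rec(3, 8)
= 3 * pow_rec(3, 7)
= 3 * 3 * pow_rec(3, 6)
= 3 * 3 * 3 * pow_rec(3, 5)
= 3 * 3 * 3 * 3 * pow_rec(3, 4)
= 3 * 3 * 3 * 3 * 3 * pow_rec(3, 3)
= 3 * 3 * 3 * 3 * 3 * 3 * pow_rec(3, 2)
= 3 * 3 * 3 * 3 * 3 * 3 * 3 * pow_rec(3, 1)
= 3 * 3 * 3 * 3 * 3 * 3 * 3 * 3 * pow_rec(3, 0)
= 3 * 3 * 3 * 3 * 3 * 3 * 3 * 3 * 1
= 6561


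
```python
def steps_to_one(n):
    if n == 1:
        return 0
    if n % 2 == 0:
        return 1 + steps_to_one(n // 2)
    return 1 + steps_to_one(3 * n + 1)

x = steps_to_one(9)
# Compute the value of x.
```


steps_to_one(9)
9 is odd -> 3*9+1 = 28 -> steps_to_one(28)
28 is even -> steps_to_one(14)
14 is even -> steps_to_one(7)
7 is odd -> 3*7+1 = 22 -> steps_to_one(22)
22 is even -> steps_to_one(11)
11 is odd -> 3*11+1 = 34 -> steps_to_one(34)
34 is even -> steps_to_one(17)
17 is odd -> 3*17+1 = 52 -> steps_to_one(52)
52 is even -> steps_to_one(26)
26 is even -> steps_to_one(13)
13 is odd -> 3*13+1 = 40 -> steps_to_one(40)
40 is even -> steps_to_one(20)
20 is even -> steps_to_one(10)
10 is even -> steps_to_one(5)
5 is odd -> 3*5+1 = 16 -> steps_to_one(16)
16 is even -> steps_to_one(8)
8 is even -> steps_to_one(4)
4 is even -> steps_to_one(2)
2 is even -> steps_to_one(1)
Reached 1 after 19 steps
= 19


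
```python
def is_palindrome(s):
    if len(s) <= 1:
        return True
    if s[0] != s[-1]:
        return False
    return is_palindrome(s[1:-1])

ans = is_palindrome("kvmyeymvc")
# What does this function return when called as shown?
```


is_palindrome("kvmyeymvc")
"kvmyeymvc": s[0]='k' != s[-1]='c' -> False
= False


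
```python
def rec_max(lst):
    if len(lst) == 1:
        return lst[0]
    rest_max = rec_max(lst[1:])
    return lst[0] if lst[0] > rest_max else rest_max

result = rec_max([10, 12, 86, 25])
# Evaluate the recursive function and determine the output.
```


rec_max([10, 12, 86, 25])
= compare 10 with rec_max([12, 86, 25])
= compare 12 with rec_max([86, 25])
= compare 86 with rec_max([25])
Base: rec_max([25]) = 25
compare 86 with 25: max = 86
compare 12 with 86: max = 86
compare 10 with 86: max = 86
= 86


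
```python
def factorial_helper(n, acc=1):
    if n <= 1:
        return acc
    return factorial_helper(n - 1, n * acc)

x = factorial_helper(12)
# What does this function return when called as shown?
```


factorial_helper(12, 1)
= factorial_helper(11, 12 * 1) = factorial_helper(11, 12)
= factorial_helper(10, 11 * 12) = factorial_helper(10, 132)
= factorial_helper(9, 10 * 132) = factorial_helper(9, 1320)
= factorial_helper(8, 9 * 1320) = factorial_helper(8, 11880)
= factorial_helper(7, 8 * 11880) = factorial_helper(7, 95040)
= factorial_helper(6, 7 * 95040) = factorial_helper(6, 665280)
= factorial_helper(5, 6 * 665280) = factorial_helper(5, 3991680)
= factorial_helper(4, 5 * 3991680) = factorial_helper(4, 19958400)
= factorial_helper(3, 4 * 19958400) = factorial_helper(3, 79833600)
= factorial_helper(2, 3 * 79833600) = factorial_helper(2, 239500800)
= factorial_helper(1, 2 * 239500800) = factorial_helper(1, 479001600)
n <= 1, return acc = 479001600


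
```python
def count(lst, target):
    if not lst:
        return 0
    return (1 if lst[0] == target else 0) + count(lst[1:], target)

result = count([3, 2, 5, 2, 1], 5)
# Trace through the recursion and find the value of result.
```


count([3, 2, 5, 2, 1], 5)
lst[0]=3 != 5: 0 + count([2, 5, 2, 1], 5)
lst[0]=2 != 5: 0 + count([5, 2, 1], 5)
lst[0]=5 == 5: 1 + count([2, 1], 5)
lst[0]=2 != 5: 0 + count([1], 5)
lst[0]=1 != 5: 0 + count([], 5)
= 1


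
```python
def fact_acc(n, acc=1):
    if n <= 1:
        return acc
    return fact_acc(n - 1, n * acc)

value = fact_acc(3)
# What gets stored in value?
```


fact_acc(3, 1)
= fact_acc(2, 3 * 1) = fact_acc(2, 3)
= fact_acc(1, 2 * 3) = fact_acc(1, 6)
n <= 1, return acc = 6


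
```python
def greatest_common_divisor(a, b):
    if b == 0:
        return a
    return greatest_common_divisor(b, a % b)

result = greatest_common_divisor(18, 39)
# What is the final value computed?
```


greatest_common_divisor(18, 39)
= greatest_common_divisor(39, 18 % 39) = greatest_common_divisor(39, 18)
= greatest_common_divisor(18, 39 % 18) = greatest_common_divisor(18, 3)
= greatest_common_divisor(3, 18 % 3) = greatest_common_divisor(3, 0)
b == 0, return a = 3


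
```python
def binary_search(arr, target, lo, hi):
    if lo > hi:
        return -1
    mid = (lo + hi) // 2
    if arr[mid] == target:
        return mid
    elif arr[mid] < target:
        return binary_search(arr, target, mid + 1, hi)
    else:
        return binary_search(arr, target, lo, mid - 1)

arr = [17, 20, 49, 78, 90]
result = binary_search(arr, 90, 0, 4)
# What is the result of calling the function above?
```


binary_search(arr, 90, 0, 4)
lo=0, hi=4, mid=2, arr[mid]=49
49 < 90, search right half
lo=3, hi=4, mid=3, arr[mid]=78
78 < 90, search right half
lo=4, hi=4, mid=4, arr[mid]=90
arr[4] == 90, found at index 4
= 4


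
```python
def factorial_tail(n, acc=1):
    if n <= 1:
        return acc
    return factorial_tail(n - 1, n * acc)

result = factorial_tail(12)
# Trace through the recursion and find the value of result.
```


factorial_tail(12, 1)
= factorial_tail(11, 12 * 1) = factorial_tail(11, 12)
= factorial_tail(10, 11 * 12) = factorial_tail(10, 132)
= factorial_tail(9, 10 * 132) = factorial_tail(9, 1320)
= factorial_tail(8, 9 * 1320) = factorial_tail(8, 11880)
= factorial_tail(7, 8 * 11880) = factorial_tail(7, 95040)
= factorial_tail(6, 7 * 95040) = factorial_tail(6, 665280)
= factorial_tail(5, 6 * 665280) = factorial_tail(5, 3991680)
= factorial_tail(4, 5 * 3991680) = factorial_tail(4, 19958400)
= factorial_tail(3, 4 * 19958400) = factorial_tail(3, 79833600)
= factorial_tail(2, 3 * 79833600) = factorial_tail(2, 239500800)
= factorial_tail(1, 2 * 239500800) = factorial_tail(1, 479001600)
n <= 1, return acc = 479001600


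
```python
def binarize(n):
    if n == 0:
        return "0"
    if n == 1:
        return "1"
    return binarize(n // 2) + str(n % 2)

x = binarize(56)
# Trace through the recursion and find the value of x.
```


binarize(56)
= binarize(28) + "0"
= binarize(14) + "0" + "0"
= binarize(7) + "0" + "0" + "0"
= binarize(3) + "1" + "0" + "0" + "0"
= binarize(1) + "1" + "1" + "0" + "0" + "0"
= "1" + "1" + "1" + "0" + "0" + "0"
= "111000"


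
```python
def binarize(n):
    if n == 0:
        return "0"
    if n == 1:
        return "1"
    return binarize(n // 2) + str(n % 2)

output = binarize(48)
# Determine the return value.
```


binarize(48)
= binarize(24) + "0"
= binarize(12) + "0" + "0"
= binarize(6) + "0" + "0" + "0"
= binarize(3) + "0" + "0" + "0" + "0"
= binarize(1) + "1" + "0" + "0" + "0" + "0"
= "1" + "1" + "0" + "0" + "0" + "0"
= "110000"


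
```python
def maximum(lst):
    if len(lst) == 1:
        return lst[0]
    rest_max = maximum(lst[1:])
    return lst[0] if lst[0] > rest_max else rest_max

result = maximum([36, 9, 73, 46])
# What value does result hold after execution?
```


maximum([36, 9, 73, 46])
= compare 36 with maximum([9, 73, 46])
= compare 9 with maximum([73, 46])
= compare 73 with maximum([46])
Base: maximum([46]) = 46
compare 73 with 46: max = 73
compare 9 with 73: max = 73
compare 36 with 73: max = 73
= 73


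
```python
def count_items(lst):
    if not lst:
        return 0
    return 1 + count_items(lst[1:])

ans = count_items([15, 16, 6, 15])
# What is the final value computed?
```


count_items([15, 16, 6, 15])
= 1 + count_items([16, 6, 15])
= 1 + 1 + count_items([6, 15])
= 1 + 1 + 1 + count_items([15])
= 1 + 1 + 1 + 1 + count_items([])
= 1 + 1 + 1 + 1 + 0
= 4


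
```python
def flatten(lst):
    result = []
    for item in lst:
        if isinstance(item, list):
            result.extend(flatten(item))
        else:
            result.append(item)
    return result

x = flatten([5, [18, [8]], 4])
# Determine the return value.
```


flatten([5, [18, [8]], 4])
Processing each element:
  5 is not a list -> append 5
  [18, [8]] is a list -> flatten recursively -> [18, 8]
  4 is not a list -> append 4
= [5, 18, 8, 4]


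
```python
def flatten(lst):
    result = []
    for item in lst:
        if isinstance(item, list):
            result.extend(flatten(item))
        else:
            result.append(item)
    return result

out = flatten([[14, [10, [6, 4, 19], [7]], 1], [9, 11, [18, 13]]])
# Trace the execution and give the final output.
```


flatten([[14, [10, [6, 4, 19], [7]], 1], [9, 11, [18, 13]]])
Processing each element:
  [14, [10, [6, 4, 19], [7]], 1] is a list -> flatten recursively -> [14, 10, 6, 4, 19, 7, 1]
  [9, 11, [18, 13]] is a list -> flatten recursively -> [9, 11, 18, 13]
= [14, 10, 6, 4, 19, 7, 1, 9, 11, 18, 13]


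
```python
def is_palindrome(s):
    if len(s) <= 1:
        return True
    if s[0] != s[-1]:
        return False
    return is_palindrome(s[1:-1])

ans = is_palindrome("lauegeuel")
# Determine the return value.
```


is_palindrome("lauegeuel")
"lauegeuel": s[0]='l' == s[-1]='l' -> is_palindrome("auegeue")
"auegeue": s[0]='a' != s[-1]='e' -> False
= False


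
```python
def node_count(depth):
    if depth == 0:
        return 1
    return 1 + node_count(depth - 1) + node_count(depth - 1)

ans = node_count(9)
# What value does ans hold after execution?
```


node_count(9)
= 1 + node_count(8) + node_count(8)
= 1 + 2 * node_count(8)
node_count(k) = 2^(k+1) - 1
node_count(0) = 1
node_count(1) = 3
node_count(2) = 7
node_count(3) = 15
node_count(4) = 31
node_count(9) = 2^10 - 1 = 1023


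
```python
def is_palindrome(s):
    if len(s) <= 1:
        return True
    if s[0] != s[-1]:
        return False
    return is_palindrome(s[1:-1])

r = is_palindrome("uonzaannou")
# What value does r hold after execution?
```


is_palindrome("uonzaannou")
"uonzaannou": s[0]='u' == s[-1]='u' -> is_palindrome("onzaanno")
"onzaanno": s[0]='o' == s[-1]='o' -> is_palindrome("nzaann")
"nzaann": s[0]='n' == s[-1]='n' -> is_palindrome("zaan")
"zaan": s[0]='z' != s[-1]='n' -> False
= False


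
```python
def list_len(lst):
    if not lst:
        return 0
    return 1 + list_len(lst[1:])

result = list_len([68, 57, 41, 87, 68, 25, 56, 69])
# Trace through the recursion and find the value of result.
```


list_len([68, 57, 41, 87, 68, 25, 56, 69])
= 1 + list_len([57, 41, 87, 68, 25, 56, 69])
= 1 + 1 + list_len([41, 87, 68, 25, 56, 69])
= 1 + 1 + 1 + list_len([87, 68, 25, 56, 69])
= 1 + 1 + 1 + 1 + list_len([68, 25, 56, 69])
= 1 + 1 + 1 + 1 + 1 + list_len([25, 56, 69])
= 1 + 1 + 1 + 1 + 1 + 1 + list_len([56, 69])
= 1 + 1 + 1 + 1 + 1 + 1 + 1 + list_len([69])
= 1 + 1 + 1 + 1 + 1 + 1 + 1 + 1 + list_len([])
= 1 + 1 + 1 + 1 + 1 + 1 + 1 + 1 + 0
= 8


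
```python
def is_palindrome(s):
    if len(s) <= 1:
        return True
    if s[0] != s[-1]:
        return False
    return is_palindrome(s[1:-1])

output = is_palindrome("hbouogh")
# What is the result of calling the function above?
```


is_palindrome("hbouogh")
"hbouogh": s[0]='h' == s[-1]='h' -> is_palindrome("bouog")
"bouog": s[0]='b' != s[-1]='g' -> False
= False


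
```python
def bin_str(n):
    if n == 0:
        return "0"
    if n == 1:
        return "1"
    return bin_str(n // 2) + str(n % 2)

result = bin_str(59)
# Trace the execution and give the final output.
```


bin_str(59)
= bin_str(29) + "1"
= bin_str(14) + "1" + "1"
= bin_str(7) + "0" + "1" + "1"
= bin_str(3) + "1" + "0" + "1" + "1"
= bin_str(1) + "1" + "1" + "0" + "1" + "1"
= "1" + "1" + "1" + "0" + "1" + "1"
= "111011"


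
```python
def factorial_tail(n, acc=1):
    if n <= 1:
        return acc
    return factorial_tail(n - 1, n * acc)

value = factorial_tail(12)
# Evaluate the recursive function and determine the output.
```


factorial_tail(12, 1)
= factorial_tail(11, 12 * 1) = factorial_tail(11, 12)
= factorial_tail(10, 11 * 12) = factorial_tail(10, 132)
= factorial_tail(9, 10 * 132) = factorial_tail(9, 1320)
= factorial_tail(8, 9 * 1320) = factorial_tail(8, 11880)
= factorial_tail(7, 8 * 11880) = factorial_tail(7, 95040)
= factorial_tail(6, 7 * 95040) = factorial_tail(6, 665280)
= factorial_tail(5, 6 * 665280) = factorial_tail(5, 3991680)
= factorial_tail(4, 5 * 3991680) = factorial_tail(4, 19958400)
= factorial_tail(3, 4 * 19958400) = factorial_tail(3, 79833600)
= factorial_tail(2, 3 * 79833600) = factorial_tail(2, 239500800)
= factorial_tail(1, 2 * 239500800) = factorial_tail(1, 479001600)
n <= 1, return acc = 479001600


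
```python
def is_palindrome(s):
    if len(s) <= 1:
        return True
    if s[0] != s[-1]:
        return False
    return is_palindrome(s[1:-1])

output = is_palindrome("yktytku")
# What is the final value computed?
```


is_palindrome("yktytku")
"yktytku": s[0]='y' != s[-1]='u' -> False
= False


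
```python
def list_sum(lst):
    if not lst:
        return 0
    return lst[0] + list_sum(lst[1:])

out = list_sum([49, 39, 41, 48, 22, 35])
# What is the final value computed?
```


list_sum([49, 39, 41, 48, 22, 35])
= 49 + list_sum([39, 41, 48, 22, 35])
= 49 + 39 + list_sum([41, 48, 22, 35])
= 49 + 39 + 41 + list_sum([48, 22, 35])
= 49 + 39 + 41 + 48 + list_sum([22, 35])
= 49 + 39 + 41 + 48 + 22 + list_sum([35])
= 49 + 39 + 41 + 48 + 22 + 35 + list_sum([])
= 49 + 39 + 41 + 48 + 22 + 35 + 0
= 234


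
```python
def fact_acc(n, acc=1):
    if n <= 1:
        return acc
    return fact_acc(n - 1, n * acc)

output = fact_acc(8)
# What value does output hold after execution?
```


fact_acc(8, 1)
= fact_acc(7, 8 * 1) = fact_acc(7, 8)
= fact_acc(6, 7 * 8) = fact_acc(6, 56)
= fact_acc(5, 6 * 56) = fact_acc(5, 336)
= fact_acc(4, 5 * 336) = fact_acc(4, 1680)
= fact_acc(3, 4 * 1680) = fact_acc(3, 6720)
= fact_acc(2, 3 * 6720) = fact_acc(2, 20160)
= fact_acc(1, 2 * 20160) = fact_acc(1, 40320)
n <= 1, return acc = 40320


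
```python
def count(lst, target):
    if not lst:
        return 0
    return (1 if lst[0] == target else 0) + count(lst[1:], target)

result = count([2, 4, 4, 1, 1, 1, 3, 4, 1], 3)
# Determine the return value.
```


count([2, 4, 4, 1, 1, 1, 3, 4, 1], 3)
lst[0]=2 != 3: 0 + count([4, 4, 1, 1, 1, 3, 4, 1], 3)
lst[0]=4 != 3: 0 + count([4, 1, 1, 1, 3, 4, 1], 3)
lst[0]=4 != 3: 0 + count([1, 1, 1, 3, 4, 1], 3)
lst[0]=1 != 3: 0 + count([1, 1, 3, 4, 1], 3)
lst[0]=1 != 3: 0 + count([1, 3, 4, 1], 3)
lst[0]=1 != 3: 0 + count([3, 4, 1], 3)
lst[0]=3 == 3: 1 + count([4, 1], 3)
lst[0]=4 != 3: 0 + count([1], 3)
lst[0]=1 != 3: 0 + count([], 3)
= 1


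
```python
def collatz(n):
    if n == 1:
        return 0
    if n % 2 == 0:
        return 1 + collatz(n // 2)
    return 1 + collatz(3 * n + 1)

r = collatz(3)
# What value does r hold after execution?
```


collatz(3)
3 is odd -> 3*3+1 = 10 -> collatz(10)
10 is even -> collatz(5)
5 is odd -> 3*5+1 = 16 -> collatz(16)
16 is even -> collatz(8)
8 is even -> collatz(4)
4 is even -> collatz(2)
2 is even -> collatz(1)
Reached 1 after 7 steps
= 7


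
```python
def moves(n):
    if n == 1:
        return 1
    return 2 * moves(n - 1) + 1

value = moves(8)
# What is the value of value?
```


moves(8)
= 2 * moves(7) + 1
= 2 * (2 * moves(6) + 1) + 1
= 2 * (2 * (2 * moves(5) + 1) + 1) + 1
= 2 * (2 * (2 * (2 * moves(4) + 1) + 1) + 1) + 1
= 2 * (2 * (2 * (2 * (2 * moves(3) + 1) + 1) + 1) + 1) + 1
= 2 * (2 * (2 * (2 * (2 * (2 * moves(2) + 1) + 1) + 1) + 1) + 1) + 1
= 2 * (2 * (2 * (2 * (2 * (2 * (2 * moves(1) + 1) + 1) + 1) + 1) + 1) + 1) + 1
Now compute bottom-up:
moves(1) = 1
moves(2) = 2 * 1 + 1 = 3
moves(3) = 2 * 3 + 1 = 7
moves(4) = 2 * 7 + 1 = 15
moves(5) = 2 * 15 + 1 = 31
moves(6) = 2 * 31 + 1 = 63
moves(7) = 2 * 63 + 1 = 127
moves(8) = 2 * 127 + 1 = 255
= 255
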